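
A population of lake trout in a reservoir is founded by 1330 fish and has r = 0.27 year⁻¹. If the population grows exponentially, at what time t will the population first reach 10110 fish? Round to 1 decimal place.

7.5 years

Set N₀·e^(rt) = 10110: e^(0.27·t) = 10110/1330 = 7.6015.
0.27·t = ln(7.6015) = 2.0283, so t = 2.0283/0.27 = 7.5124.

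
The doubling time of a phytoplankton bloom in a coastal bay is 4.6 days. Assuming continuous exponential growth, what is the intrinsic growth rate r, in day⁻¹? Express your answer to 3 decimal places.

r = ln(2)/t_d = 0.6931/4.6 = 0.15068.

0.151 per day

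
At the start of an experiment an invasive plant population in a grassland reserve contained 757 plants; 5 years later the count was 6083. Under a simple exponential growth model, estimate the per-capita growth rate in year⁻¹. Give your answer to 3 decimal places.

From N(t) = N₀·e^(rt): e^(r·5) = 6083/757 = 8.0357.
r·5 = ln(8.0357) = 2.0839, so r = 2.0839/5 = 0.41678.

0.417 per year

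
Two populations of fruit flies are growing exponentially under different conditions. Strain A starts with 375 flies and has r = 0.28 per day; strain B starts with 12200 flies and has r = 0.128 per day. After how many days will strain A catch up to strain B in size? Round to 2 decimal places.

22.91 days

Set 375·e^(0.28t) = 12200·e^(0.128t).
e^((0.28 − 0.128)t) = 12200/375 → e^(0.152·t) = 32.533.
0.152·t = ln(32.533) = 3.4823, so t = 3.4823/0.152 = 22.91.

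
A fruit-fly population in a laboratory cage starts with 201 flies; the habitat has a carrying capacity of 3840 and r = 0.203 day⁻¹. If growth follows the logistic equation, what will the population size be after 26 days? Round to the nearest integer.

A = (K − N₀)/N₀ = (3840 − 201)/201 = 18.104.
N(t) = K/(1 + A·e^(−rt)) = 3840/(1 + 18.104×e^(−0.203×26)).
e^(−5.278) = 0.0051026; denominator = 1 + 18.104×0.0051026 = 1.0924.
N = 3840/1.0924 = 3515.26.

3515 flies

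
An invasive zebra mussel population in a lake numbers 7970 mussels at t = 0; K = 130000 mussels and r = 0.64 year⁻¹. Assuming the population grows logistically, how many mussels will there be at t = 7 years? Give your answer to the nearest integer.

110777 mussels

A = (K − N₀)/N₀ = (130000 − 7970)/7970 = 15.311.
N(t) = K/(1 + A·e^(−rt)) = 130000/(1 + 15.311×e^(−0.64×7)).
e^(−4.48) = 0.011333; denominator = 1 + 15.311×0.011333 = 1.1735.
N = 130000/1.1735 = 110777.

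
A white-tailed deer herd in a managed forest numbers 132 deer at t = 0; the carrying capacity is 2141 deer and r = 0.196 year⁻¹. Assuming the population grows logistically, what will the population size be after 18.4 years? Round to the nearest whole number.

A = (K − N₀)/N₀ = (2141 − 132)/132 = 15.22.
N(t) = K/(1 + A·e^(−rt)) = 2141/(1 + 15.22×e^(−0.196×18.4)).
e^(−3.606) = 0.027149; denominator = 1 + 15.22×0.027149 = 1.4132.
N = 2141/1.4132 = 1515.

1515 deer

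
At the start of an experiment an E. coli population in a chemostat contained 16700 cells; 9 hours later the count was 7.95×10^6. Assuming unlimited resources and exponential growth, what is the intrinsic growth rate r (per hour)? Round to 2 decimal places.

From N(t) = N₀·e^(rt): e^(r·9) = 7.95×10^6/16700 = 476.05.
r·9 = ln(476.05) = 6.1655, so r = 6.1655/9 = 0.68506.

0.69 per hour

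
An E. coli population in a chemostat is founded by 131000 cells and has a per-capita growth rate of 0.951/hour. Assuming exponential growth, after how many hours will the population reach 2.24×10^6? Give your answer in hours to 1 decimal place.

Set N₀·e^(rt) = 2.24×10^6: e^(0.951·t) = 2.24×10^6/131000 = 17.099.
0.951·t = ln(17.099) = 2.839, so t = 2.839/0.951 = 2.9853.

3.0 hours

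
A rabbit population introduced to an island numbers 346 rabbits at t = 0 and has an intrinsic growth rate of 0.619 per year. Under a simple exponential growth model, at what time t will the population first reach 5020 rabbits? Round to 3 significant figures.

Set N₀·e^(rt) = 5020: e^(0.619·t) = 5020/346 = 14.509.
0.619·t = ln(14.509) = 2.6747, so t = 2.6747/0.619 = 4.3211.

4.32 years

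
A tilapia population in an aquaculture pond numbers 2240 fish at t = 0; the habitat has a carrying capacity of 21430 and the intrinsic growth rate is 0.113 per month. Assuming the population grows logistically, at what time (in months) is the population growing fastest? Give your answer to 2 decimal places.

19.01 months

Logistic growth is fastest at N = K/2 = 10715.
A = (K − N₀)/N₀ = 8.567. Set K/(1 + A·e^(−rt)) = K/2 → A·e^(−rt) = 1.
e^(−0.113t) = 1/8.567 = 0.116727, so t = ln(8.567)/0.113 = 2.1479/0.113 = 19.008.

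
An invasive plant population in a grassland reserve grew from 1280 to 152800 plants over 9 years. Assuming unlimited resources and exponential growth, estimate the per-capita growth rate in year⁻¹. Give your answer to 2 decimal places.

0.53 per year

From N(t) = N₀·e^(rt): e^(r·9) = 152800/1280 = 119.38.
r·9 = ln(119.38) = 4.7823, so r = 4.7823/9 = 0.53136.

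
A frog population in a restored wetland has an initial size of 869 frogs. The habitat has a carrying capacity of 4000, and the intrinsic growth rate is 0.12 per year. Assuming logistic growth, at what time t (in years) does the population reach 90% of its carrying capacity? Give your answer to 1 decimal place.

A = (K − N₀)/N₀ = (4000 − 869)/869 = 3.603.
Solve 4000/(1 + 3.603·e^(−0.12t)) = 3600: 1 + 3.603·e^(−0.12t) = 1.1111, so e^(−0.12t) = 0.0308386.
−0.12·t = ln(0.0308386) = -3.479, so t = 3.479/0.12 = 28.992.

29.0 years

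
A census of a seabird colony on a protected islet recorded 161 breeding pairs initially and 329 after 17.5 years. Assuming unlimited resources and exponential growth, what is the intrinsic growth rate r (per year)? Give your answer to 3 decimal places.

From N(t) = N₀·e^(rt): e^(r·17.5) = 329/161 = 2.0435.
r·17.5 = ln(2.0435) = 0.71465, so r = 0.71465/17.5 = 0.040837.

0.041 per year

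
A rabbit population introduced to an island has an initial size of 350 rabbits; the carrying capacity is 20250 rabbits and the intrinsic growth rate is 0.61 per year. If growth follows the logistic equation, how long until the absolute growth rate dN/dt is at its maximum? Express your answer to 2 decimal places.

6.62 years

Logistic growth is fastest at N = K/2 = 10125.
A = (K − N₀)/N₀ = 56.857. Set K/(1 + A·e^(−rt)) = K/2 → A·e^(−rt) = 1.
e^(−0.61t) = 1/56.857 = 0.0175879, so t = ln(56.857)/0.61 = 4.0405/0.61 = 6.6238.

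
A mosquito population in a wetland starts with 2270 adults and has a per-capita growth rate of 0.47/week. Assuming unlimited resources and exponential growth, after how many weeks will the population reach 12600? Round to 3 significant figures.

Set N₀·e^(rt) = 12600: e^(0.47·t) = 12600/2270 = 5.5507.
0.47·t = ln(5.5507) = 1.7139, so t = 1.7139/0.47 = 3.6466.

3.65 weeks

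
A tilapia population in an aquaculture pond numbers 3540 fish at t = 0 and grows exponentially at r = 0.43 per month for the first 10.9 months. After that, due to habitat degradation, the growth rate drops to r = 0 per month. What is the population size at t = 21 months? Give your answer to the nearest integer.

384186 fish

Phase 1: N(10.9) = 3540·e^(0.43×10.9) = 3540·e^4.687 = 384186.
Phase 2 runs for 21 − 10.9 = 10.1 months at r = 0.
N(21) = 384186·e^(0×10.1) = 384186·e^-0 = 384186.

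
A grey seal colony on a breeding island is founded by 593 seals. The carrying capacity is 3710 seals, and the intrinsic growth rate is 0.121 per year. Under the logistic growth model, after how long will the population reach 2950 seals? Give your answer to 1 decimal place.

24.9 years

A = (K − N₀)/N₀ = (3710 − 593)/593 = 5.2563.
Solve 3710/(1 + 5.2563·e^(−0.121t)) = 2950: 1 + 5.2563·e^(−0.121t) = 1.2576, so e^(−0.121t) = 0.0490128.
−0.121·t = ln(0.0490128) = -3.0157, so t = 3.0157/0.121 = 24.923.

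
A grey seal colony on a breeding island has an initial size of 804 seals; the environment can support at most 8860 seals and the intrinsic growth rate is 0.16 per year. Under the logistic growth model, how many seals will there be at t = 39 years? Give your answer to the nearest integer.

8690 seals

A = (K − N₀)/N₀ = (8860 − 804)/804 = 10.02.
N(t) = K/(1 + A·e^(−rt)) = 8860/(1 + 10.02×e^(−0.16×39)).
e^(−6.24) = 0.0019499; denominator = 1 + 10.02×0.0019499 = 1.0195.
N = 8860/1.0195 = 8690.22.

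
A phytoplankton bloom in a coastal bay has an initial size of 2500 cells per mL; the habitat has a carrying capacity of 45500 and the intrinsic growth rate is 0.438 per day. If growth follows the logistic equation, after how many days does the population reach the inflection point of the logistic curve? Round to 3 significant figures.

Logistic growth is fastest at N = K/2 = 22750.
A = (K − N₀)/N₀ = 17.2. Set K/(1 + A·e^(−rt)) = K/2 → A·e^(−rt) = 1.
e^(−0.438t) = 1/17.2 = 0.0581395, so t = ln(17.2)/0.438 = 2.8449/0.438 = 6.4952.

6.50 days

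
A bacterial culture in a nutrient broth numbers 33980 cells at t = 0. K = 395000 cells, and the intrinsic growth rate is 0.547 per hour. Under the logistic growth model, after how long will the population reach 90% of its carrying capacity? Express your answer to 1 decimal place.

A = (K − N₀)/N₀ = (395000 − 33980)/33980 = 10.624.
Solve 395000/(1 + 10.624·e^(−0.547t)) = 355500: 1 + 10.624·e^(−0.547t) = 1.1111, so e^(−0.547t) = 0.010458.
−0.547·t = ln(0.010458) = -4.5604, so t = 4.5604/0.547 = 8.3371.

8.3 hours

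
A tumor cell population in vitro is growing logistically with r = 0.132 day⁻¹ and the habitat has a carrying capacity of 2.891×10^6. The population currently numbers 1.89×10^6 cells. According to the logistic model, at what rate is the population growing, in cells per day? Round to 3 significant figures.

dN/dt = rN(1 − N/K) = 0.132 × 1.89×10^6 × (1 − 1.89×10^6/2.891×10^6).
1 − 1.89×10^6/2.891×10^6 = 0.34625; dN/dt = 0.132 × 1.89×10^6 × 0.34625 = 86382.

86400 cells per day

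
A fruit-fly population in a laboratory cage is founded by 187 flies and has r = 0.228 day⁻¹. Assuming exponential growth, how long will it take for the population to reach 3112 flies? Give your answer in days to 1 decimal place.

12.3 days

Set N₀·e^(rt) = 3112: e^(0.228·t) = 3112/187 = 16.642.
0.228·t = ln(16.642) = 2.8119, so t = 2.8119/0.228 = 12.333.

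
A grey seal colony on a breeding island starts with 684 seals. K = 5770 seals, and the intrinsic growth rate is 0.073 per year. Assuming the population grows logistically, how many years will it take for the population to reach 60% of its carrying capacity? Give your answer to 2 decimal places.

33.04 years

A = (K − N₀)/N₀ = (5770 − 684)/684 = 7.4357.
Solve 5770/(1 + 7.4357·e^(−0.073t)) = 3462: 1 + 7.4357·e^(−0.073t) = 1.6667, so e^(−0.073t) = 0.0896579.
−0.073·t = ln(0.0896579) = -2.4118, so t = 2.4118/0.073 = 33.038.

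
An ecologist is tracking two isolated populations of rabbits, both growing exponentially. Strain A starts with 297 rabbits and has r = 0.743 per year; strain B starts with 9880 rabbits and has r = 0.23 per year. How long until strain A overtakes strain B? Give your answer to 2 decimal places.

6.83 years

Set 297·e^(0.743t) = 9880·e^(0.23t).
e^((0.743 − 0.23)t) = 9880/297 → e^(0.513·t) = 33.266.
0.513·t = ln(33.266) = 3.5045, so t = 3.5045/0.513 = 6.8315.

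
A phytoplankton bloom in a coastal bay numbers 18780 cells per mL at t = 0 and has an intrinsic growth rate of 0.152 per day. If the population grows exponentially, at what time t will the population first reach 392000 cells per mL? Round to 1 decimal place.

Set N₀·e^(rt) = 392000: e^(0.152·t) = 392000/18780 = 20.873.
0.152·t = ln(20.873) = 3.0385, so t = 3.0385/0.152 = 19.99.

20.0 days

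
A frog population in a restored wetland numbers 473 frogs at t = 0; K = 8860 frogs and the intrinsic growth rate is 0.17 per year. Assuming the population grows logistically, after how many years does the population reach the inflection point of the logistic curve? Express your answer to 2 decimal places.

Logistic growth is fastest at N = K/2 = 4430.
A = (K − N₀)/N₀ = 17.732. Set K/(1 + A·e^(−rt)) = K/2 → A·e^(−rt) = 1.
e^(−0.17t) = 1/17.732 = 0.0563968, so t = ln(17.732)/0.17 = 2.8753/0.17 = 16.914.

16.91 years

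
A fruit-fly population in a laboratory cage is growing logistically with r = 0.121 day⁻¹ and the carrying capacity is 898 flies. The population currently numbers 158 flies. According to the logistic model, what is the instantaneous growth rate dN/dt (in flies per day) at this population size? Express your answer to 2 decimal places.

dN/dt = rN(1 − N/K) = 0.121 × 158 × (1 − 158/898).
1 − 158/898 = 0.82405; dN/dt = 0.121 × 158 × 0.82405 = 15.754.

15.75 flies per day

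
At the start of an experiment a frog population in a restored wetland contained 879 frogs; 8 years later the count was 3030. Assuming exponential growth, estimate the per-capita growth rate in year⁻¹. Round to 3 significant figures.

0.155 per year

From N(t) = N₀·e^(rt): e^(r·8) = 3030/879 = 3.4471.
r·8 = ln(3.4471) = 1.2375, so r = 1.2375/8 = 0.15469.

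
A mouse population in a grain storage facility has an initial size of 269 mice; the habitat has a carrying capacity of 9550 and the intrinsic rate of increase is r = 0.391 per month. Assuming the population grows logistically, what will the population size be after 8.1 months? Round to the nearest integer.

A = (K − N₀)/N₀ = (9550 − 269)/269 = 34.502.
N(t) = K/(1 + A·e^(−rt)) = 9550/(1 + 34.502×e^(−0.391×8.1)).
e^(−3.167) = 0.042126; denominator = 1 + 34.502×0.042126 = 2.4534.
N = 9550/2.4534 = 3892.54.

3893 mice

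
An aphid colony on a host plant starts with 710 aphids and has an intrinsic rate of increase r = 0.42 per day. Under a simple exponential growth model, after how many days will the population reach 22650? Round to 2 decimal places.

Set N₀·e^(rt) = 22650: e^(0.42·t) = 22650/710 = 31.901.
0.42·t = ln(31.901) = 3.4627, so t = 3.4627/0.42 = 8.2444.

8.24 days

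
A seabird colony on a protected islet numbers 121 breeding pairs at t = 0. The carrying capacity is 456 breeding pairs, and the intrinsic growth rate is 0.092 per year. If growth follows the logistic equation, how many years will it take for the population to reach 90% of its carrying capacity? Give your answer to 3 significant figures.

A = (K − N₀)/N₀ = (456 − 121)/121 = 2.7686.
Solve 456/(1 + 2.7686·e^(−0.092t)) = 410.4: 1 + 2.7686·e^(−0.092t) = 1.1111, so e^(−0.092t) = 0.0401327.
−0.092·t = ln(0.0401327) = -3.2156, so t = 3.2156/0.092 = 34.952.

35.0 years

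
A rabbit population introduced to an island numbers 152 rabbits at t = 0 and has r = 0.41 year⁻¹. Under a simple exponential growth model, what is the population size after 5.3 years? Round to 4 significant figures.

1335 rabbits

N(t) = N₀·e^(rt) = 152 × e^(0.41×5.3) = 152 × e^2.173.
e^2.173 ≈ 8.7846, so N ≈ 152 × 8.7846 = 1335.26.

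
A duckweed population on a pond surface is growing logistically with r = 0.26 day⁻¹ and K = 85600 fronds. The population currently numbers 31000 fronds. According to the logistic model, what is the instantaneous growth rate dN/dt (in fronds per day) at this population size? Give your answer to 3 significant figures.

dN/dt = rN(1 − N/K) = 0.26 × 31000 × (1 − 31000/85600).
1 − 31000/85600 = 0.63785; dN/dt = 0.26 × 31000 × 0.63785 = 5141.1.

5140 fronds per day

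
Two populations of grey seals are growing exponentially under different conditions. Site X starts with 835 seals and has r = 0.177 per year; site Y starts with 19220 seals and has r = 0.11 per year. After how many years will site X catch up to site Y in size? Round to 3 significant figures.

46.8 years

Set 835·e^(0.177t) = 19220·e^(0.11t).
e^((0.177 − 0.11)t) = 19220/835 → e^(0.067·t) = 23.018.
0.067·t = ln(23.018) = 3.1363, so t = 3.1363/0.067 = 46.81.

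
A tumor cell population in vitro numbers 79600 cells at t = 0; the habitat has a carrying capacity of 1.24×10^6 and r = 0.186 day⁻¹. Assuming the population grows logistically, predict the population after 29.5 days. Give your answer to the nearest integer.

A = (K − N₀)/N₀ = (1.24×10^6 − 79600)/79600 = 14.578.
N(t) = K/(1 + A·e^(−rt)) = 1.24×10^6/(1 + 14.578×e^(−0.186×29.5)).
e^(−5.487) = 0.0041402; denominator = 1 + 14.578×0.0041402 = 1.0604.
N = 1.24×10^6/1.0604 = 1.169419×10^6.

1169419 cells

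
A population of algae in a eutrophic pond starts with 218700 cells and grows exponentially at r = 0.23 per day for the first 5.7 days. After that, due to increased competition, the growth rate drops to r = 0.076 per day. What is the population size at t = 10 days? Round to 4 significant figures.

Phase 1: N(5.7) = 218700·e^(0.23×5.7) = 218700·e^1.311 = 811351.
Phase 2 runs for 10 − 5.7 = 4.3 days at r = 0.076.
N(10) = 811351·e^(0.076×4.3) = 811351·e^0.3268 = 1.124958×10^6.

1125000 cells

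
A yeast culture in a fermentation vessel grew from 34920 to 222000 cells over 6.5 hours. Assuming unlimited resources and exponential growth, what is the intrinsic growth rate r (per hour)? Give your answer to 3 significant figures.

From N(t) = N₀·e^(rt): e^(r·6.5) = 222000/34920 = 6.3574.
r·6.5 = ln(6.3574) = 1.8496, so r = 1.8496/6.5 = 0.28456.

0.285 per hour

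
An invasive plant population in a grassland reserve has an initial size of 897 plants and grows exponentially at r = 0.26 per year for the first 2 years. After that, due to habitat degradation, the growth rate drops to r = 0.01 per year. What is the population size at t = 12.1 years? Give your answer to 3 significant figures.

Phase 1: N(2) = 897·e^(0.26×2) = 897·e^0.52 = 1508.78.
Phase 2 runs for 12.1 − 2 = 10.1 years at r = 0.01.
N(12.1) = 1508.78·e^(0.01×10.1) = 1508.78·e^0.101 = 1669.13.

1670 plants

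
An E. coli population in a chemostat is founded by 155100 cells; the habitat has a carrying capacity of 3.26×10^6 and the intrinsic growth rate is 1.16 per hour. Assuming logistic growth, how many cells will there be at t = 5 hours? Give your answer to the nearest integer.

3073710 cells

A = (K − N₀)/N₀ = (3.26×10^6 − 155100)/155100 = 20.019.
N(t) = K/(1 + A·e^(−rt)) = 3.26×10^6/(1 + 20.019×e^(−1.16×5)).
e^(−5.8) = 0.0030276; denominator = 1 + 20.019×0.0030276 = 1.0606.
N = 3.26×10^6/1.0606 = 3.07371×10^6.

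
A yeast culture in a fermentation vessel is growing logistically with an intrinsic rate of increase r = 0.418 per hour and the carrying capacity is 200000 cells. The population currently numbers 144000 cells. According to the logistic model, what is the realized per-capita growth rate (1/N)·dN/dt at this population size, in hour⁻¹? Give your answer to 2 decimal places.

0.12 per hour

(1/N)·dN/dt = r(1 − N/K) = 0.418 × (1 − 144000/200000).
= 0.418 × 0.28 = 0.11704.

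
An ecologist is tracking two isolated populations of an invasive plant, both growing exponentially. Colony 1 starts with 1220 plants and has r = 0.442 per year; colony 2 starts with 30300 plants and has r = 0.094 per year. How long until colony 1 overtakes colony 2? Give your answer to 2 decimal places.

9.23 years

Set 1220·e^(0.442t) = 30300·e^(0.094t).
e^((0.442 − 0.094)t) = 30300/1220 → e^(0.348·t) = 24.836.
0.348·t = ln(24.836) = 3.2123, so t = 3.2123/0.348 = 9.2307.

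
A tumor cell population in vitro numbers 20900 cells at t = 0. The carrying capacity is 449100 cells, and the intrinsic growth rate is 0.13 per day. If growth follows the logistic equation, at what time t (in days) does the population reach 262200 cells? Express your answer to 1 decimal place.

A = (K − N₀)/N₀ = (449100 − 20900)/20900 = 20.488.
Solve 449100/(1 + 20.488·e^(−0.13t)) = 262200: 1 + 20.488·e^(−0.13t) = 1.7128, so e^(−0.13t) = 0.0347917.
−0.13·t = ln(0.0347917) = -3.3584, so t = 3.3584/0.13 = 25.834.

25.8 days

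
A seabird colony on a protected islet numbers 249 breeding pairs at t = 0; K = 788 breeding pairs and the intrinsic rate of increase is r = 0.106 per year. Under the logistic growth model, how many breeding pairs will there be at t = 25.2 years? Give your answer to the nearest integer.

685 breeding pairs

A = (K − N₀)/N₀ = (788 − 249)/249 = 2.1647.
N(t) = K/(1 + A·e^(−rt)) = 788/(1 + 2.1647×e^(−0.106×25.2)).
e^(−2.671) = 0.069169; denominator = 1 + 2.1647×0.069169 = 1.1497.
N = 788/1.1497 = 685.38.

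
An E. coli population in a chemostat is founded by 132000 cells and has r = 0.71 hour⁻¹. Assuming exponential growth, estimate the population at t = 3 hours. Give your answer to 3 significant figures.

1110000 cells

N(t) = N₀·e^(rt) = 132000 × e^(0.71×3) = 132000 × e^2.13.
e^2.13 ≈ 8.4149, so N ≈ 132000 × 8.4149 = 1.110762×10^6.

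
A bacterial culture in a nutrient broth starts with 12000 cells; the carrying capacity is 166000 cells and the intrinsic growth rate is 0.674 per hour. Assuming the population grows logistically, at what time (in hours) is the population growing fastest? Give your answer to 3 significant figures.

Logistic growth is fastest at N = K/2 = 83000.
A = (K − N₀)/N₀ = 12.833. Set K/(1 + A·e^(−rt)) = K/2 → A·e^(−rt) = 1.
e^(−0.674t) = 1/12.833 = 0.0779221, so t = ln(12.833)/0.674 = 2.552/0.674 = 3.7864.

3.79 hours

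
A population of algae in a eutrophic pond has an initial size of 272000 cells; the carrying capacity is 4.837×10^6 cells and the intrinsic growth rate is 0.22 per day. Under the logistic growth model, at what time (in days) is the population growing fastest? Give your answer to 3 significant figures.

12.8 days

Logistic growth is fastest at N = K/2 = 2.4185×10^6.
A = (K − N₀)/N₀ = 16.783. Set K/(1 + A·e^(−rt)) = K/2 → A·e^(−rt) = 1.
e^(−0.22t) = 1/16.783 = 0.0595838, so t = ln(16.783)/0.22 = 2.8204/0.22 = 12.82.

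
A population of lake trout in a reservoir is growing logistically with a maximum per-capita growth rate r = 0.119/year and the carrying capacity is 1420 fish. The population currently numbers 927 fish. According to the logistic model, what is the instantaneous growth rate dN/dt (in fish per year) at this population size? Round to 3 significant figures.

38.3 fish per year

dN/dt = rN(1 − N/K) = 0.119 × 927 × (1 − 927/1420).
1 − 927/1420 = 0.34718; dN/dt = 0.119 × 927 × 0.34718 = 38.299.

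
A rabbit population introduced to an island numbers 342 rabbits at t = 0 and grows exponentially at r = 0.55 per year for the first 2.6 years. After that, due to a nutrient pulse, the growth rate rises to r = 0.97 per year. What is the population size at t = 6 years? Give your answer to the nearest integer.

Phase 1: N(2.6) = 342·e^(0.55×2.6) = 342·e^1.43 = 1429.12.
Phase 2 runs for 6 − 2.6 = 3.4 years at r = 0.97.
N(6) = 1429.12·e^(0.97×3.4) = 1429.12·e^3.298 = 38669.7.

38670 rabbits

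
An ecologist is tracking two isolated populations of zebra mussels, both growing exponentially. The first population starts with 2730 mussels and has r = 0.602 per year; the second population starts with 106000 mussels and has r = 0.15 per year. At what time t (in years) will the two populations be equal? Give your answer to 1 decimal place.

Set 2730·e^(0.602t) = 106000·e^(0.15t).
e^((0.602 − 0.15)t) = 106000/2730 → e^(0.452·t) = 38.828.
0.452·t = ln(38.828) = 3.6591, so t = 3.6591/0.452 = 8.0954.

8.1 years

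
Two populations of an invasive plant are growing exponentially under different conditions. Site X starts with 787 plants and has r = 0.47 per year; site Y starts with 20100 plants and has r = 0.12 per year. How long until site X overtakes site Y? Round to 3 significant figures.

Set 787·e^(0.47t) = 20100·e^(0.12t).
e^((0.47 − 0.12)t) = 20100/787 → e^(0.35·t) = 25.54.
0.35·t = ln(25.54) = 3.2402, so t = 3.2402/0.35 = 9.2578.

9.26 years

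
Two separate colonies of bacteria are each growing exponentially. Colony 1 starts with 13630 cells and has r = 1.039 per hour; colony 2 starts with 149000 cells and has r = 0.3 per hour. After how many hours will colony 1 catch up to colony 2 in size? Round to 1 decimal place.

3.2 hours

Set 13630·e^(1.039t) = 149000·e^(0.3t).
e^((1.039 − 0.3)t) = 149000/13630 → e^(0.739·t) = 10.932.
0.739·t = ln(10.932) = 2.3917, so t = 2.3917/0.739 = 3.2364.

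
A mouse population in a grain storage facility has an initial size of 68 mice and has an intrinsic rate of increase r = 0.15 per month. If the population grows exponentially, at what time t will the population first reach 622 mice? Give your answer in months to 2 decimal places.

14.76 months

Set N₀·e^(rt) = 622: e^(0.15·t) = 622/68 = 9.1471.
0.15·t = ln(9.1471) = 2.2134, so t = 2.2134/0.15 = 14.756.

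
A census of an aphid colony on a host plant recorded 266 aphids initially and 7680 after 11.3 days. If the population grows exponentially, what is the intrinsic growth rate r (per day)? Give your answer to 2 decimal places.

0.30 per day

From N(t) = N₀·e^(rt): e^(r·11.3) = 7680/266 = 28.872.
r·11.3 = ln(28.872) = 3.3629, so r = 3.3629/11.3 = 0.2976.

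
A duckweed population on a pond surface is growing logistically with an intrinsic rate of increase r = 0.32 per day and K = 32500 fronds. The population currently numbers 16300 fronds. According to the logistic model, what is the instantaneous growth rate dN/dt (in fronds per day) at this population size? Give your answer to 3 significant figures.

2600 fronds per day

dN/dt = rN(1 − N/K) = 0.32 × 16300 × (1 − 16300/32500).
1 − 16300/32500 = 0.49846; dN/dt = 0.32 × 16300 × 0.49846 = 2600.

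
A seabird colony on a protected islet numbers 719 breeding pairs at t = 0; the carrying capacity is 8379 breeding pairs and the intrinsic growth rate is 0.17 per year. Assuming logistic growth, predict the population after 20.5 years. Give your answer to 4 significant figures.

A = (K − N₀)/N₀ = (8379 − 719)/719 = 10.654.
N(t) = K/(1 + A·e^(−rt)) = 8379/(1 + 10.654×e^(−0.17×20.5)).
e^(−3.485) = 0.030654; denominator = 1 + 10.654×0.030654 = 1.3266.
N = 8379/1.3266 = 6316.26.

6316 breeding pairs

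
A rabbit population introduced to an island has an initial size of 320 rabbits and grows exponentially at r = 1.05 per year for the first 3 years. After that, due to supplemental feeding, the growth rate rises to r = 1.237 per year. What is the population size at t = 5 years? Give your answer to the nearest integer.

Phase 1: N(3) = 320·e^(1.05×3) = 320·e^3.15 = 7467.54.
Phase 2 runs for 5 − 3 = 2 years at r = 1.237.
N(5) = 7467.54·e^(1.237×2) = 7467.54·e^2.474 = 88638.4.

88638 rabbits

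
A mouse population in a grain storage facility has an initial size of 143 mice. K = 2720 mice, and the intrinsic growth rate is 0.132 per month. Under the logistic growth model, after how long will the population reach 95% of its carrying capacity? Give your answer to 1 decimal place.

44.2 months

A = (K − N₀)/N₀ = (2720 − 143)/143 = 18.021.
Solve 2720/(1 + 18.021·e^(−0.132t)) = 2584: 1 + 18.021·e^(−0.132t) = 1.0526, so e^(−0.132t) = 0.00292057.
−0.132·t = ln(0.00292057) = -5.836, so t = 5.836/0.132 = 44.212.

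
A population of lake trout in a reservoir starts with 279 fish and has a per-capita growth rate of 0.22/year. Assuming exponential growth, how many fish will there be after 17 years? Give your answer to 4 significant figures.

11750 fish

N(t) = N₀·e^(rt) = 279 × e^(0.22×17) = 279 × e^3.74.
e^3.74 ≈ 42.098, so N ≈ 279 × 42.098 = 11745.3.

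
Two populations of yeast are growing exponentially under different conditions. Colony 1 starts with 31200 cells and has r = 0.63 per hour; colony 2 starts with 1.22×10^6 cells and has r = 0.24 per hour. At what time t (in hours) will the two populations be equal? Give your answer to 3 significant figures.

Set 31200·e^(0.63t) = 1.22×10^6·e^(0.24t).
e^((0.63 − 0.24)t) = 1.22×10^6/31200 → e^(0.39·t) = 39.103.
0.39·t = ln(39.103) = 3.6662, so t = 3.6662/0.39 = 9.4005.

9.40 hours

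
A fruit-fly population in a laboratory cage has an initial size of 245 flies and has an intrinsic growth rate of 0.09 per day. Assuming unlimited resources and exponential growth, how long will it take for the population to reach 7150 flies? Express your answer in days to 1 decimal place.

37.5 days

Set N₀·e^(rt) = 7150: e^(0.09·t) = 7150/245 = 29.184.
0.09·t = ln(29.184) = 3.3736, so t = 3.3736/0.09 = 37.485.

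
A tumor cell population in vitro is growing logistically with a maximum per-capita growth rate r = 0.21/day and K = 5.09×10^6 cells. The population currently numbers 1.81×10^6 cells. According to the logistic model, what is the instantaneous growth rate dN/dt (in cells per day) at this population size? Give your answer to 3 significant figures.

245000 cells per day

dN/dt = rN(1 − N/K) = 0.21 × 1.81×10^6 × (1 − 1.81×10^6/5.09×10^6).
1 − 1.81×10^6/5.09×10^6 = 0.6444; dN/dt = 0.21 × 1.81×10^6 × 0.6444 = 2.44937×10^5.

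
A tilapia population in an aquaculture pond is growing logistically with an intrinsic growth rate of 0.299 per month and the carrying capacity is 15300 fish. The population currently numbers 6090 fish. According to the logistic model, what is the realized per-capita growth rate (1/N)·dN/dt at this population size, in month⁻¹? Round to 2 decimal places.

(1/N)·dN/dt = r(1 − N/K) = 0.299 × (1 − 6090/15300).
= 0.299 × 0.60196 = 0.17999.

0.18 per month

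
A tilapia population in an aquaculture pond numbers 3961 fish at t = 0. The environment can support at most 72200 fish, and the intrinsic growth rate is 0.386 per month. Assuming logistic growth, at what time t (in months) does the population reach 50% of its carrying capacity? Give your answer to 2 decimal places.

7.37 months

A = (K − N₀)/N₀ = (72200 − 3961)/3961 = 17.228.
Solve 72200/(1 + 17.228·e^(−0.386t)) = 36100: 1 + 17.228·e^(−0.386t) = 2, so e^(−0.386t) = 0.058046.
−0.386·t = ln(0.058046) = -2.8465, so t = 2.8465/0.386 = 7.3744.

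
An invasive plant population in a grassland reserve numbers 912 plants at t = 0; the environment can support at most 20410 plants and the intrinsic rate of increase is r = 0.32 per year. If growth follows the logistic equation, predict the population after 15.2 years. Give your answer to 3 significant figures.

A = (K − N₀)/N₀ = (20410 − 912)/912 = 21.379.
N(t) = K/(1 + A·e^(−rt)) = 20410/(1 + 21.379×e^(−0.32×15.2)).
e^(−4.864) = 0.0077195; denominator = 1 + 21.379×0.0077195 = 1.165.
N = 20410/1.165 = 17518.7.

17500 plants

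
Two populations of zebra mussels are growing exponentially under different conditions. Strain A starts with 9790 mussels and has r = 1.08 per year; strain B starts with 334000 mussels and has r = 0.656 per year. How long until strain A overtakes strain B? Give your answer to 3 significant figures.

Set 9790·e^(1.08t) = 334000·e^(0.656t).
e^((1.08 − 0.656)t) = 334000/9790 → e^(0.424·t) = 34.116.
0.424·t = ln(34.116) = 3.5298, so t = 3.5298/0.424 = 8.325.

8.32 years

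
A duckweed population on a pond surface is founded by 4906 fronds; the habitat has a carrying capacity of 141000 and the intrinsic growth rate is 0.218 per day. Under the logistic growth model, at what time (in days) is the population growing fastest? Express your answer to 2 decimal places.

Logistic growth is fastest at N = K/2 = 70500.
A = (K − N₀)/N₀ = 27.74. Set K/(1 + A·e^(−rt)) = K/2 → A·e^(−rt) = 1.
e^(−0.218t) = 1/27.74 = 0.0360486, so t = ln(27.74)/0.218 = 3.3229/0.218 = 15.243.

15.24 days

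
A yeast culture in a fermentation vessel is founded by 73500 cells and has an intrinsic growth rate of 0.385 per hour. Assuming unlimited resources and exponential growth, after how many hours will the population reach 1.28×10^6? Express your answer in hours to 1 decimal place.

Set N₀·e^(rt) = 1.28×10^6: e^(0.385·t) = 1.28×10^6/73500 = 17.415.
0.385·t = ln(17.415) = 2.8573, so t = 2.8573/0.385 = 7.4216.

7.4 hours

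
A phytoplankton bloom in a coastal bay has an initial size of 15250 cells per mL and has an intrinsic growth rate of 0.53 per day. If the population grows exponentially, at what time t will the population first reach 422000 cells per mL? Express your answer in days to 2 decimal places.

6.26 days

Set N₀·e^(rt) = 422000: e^(0.53·t) = 422000/15250 = 27.672.
0.53·t = ln(27.672) = 3.3204, so t = 3.3204/0.53 = 6.265.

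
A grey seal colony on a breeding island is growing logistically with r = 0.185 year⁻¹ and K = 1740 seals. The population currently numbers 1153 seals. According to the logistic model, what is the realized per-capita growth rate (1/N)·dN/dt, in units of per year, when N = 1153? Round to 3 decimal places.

0.062 per year

(1/N)·dN/dt = r(1 − N/K) = 0.185 × (1 − 1153/1740).
= 0.185 × 0.33736 = 0.062411.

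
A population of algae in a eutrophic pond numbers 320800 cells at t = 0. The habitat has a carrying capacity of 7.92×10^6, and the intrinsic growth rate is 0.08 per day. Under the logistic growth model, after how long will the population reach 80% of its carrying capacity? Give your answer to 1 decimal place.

56.9 days

A = (K − N₀)/N₀ = (7.92×10^6 − 320800)/320800 = 23.688.
Solve 7.92×10^6/(1 + 23.688·e^(−0.08t)) = 6.336×10^6: 1 + 23.688·e^(−0.08t) = 1.25, so e^(−0.08t) = 0.0105537.
−0.08·t = ln(0.0105537) = -4.5513, so t = 4.5513/0.08 = 56.891.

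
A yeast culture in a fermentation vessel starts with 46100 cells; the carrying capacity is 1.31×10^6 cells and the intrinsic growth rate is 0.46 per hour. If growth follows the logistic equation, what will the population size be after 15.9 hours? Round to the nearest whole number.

A = (K − N₀)/N₀ = (1.31×10^6 − 46100)/46100 = 27.416.
N(t) = K/(1 + A·e^(−rt)) = 1.31×10^6/(1 + 27.416×e^(−0.46×15.9)).
e^(−7.314) = 0.00066615; denominator = 1 + 27.416×0.00066615 = 1.0183.
N = 1.31×10^6/1.0183 = 1.286504×10^6.

1286504 cells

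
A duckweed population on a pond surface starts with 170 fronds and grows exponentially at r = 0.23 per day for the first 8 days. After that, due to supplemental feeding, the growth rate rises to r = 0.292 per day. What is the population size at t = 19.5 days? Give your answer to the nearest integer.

Phase 1: N(8) = 170·e^(0.23×8) = 170·e^1.84 = 1070.41.
Phase 2 runs for 19.5 − 8 = 11.5 days at r = 0.292.
N(19.5) = 1070.41·e^(0.292×11.5) = 1070.41·e^3.358 = 30754.7.

30755 fronds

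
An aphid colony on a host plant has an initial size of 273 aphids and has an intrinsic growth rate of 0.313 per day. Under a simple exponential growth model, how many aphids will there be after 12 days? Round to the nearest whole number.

11678 aphids

N(t) = N₀·e^(rt) = 273 × e^(0.313×12) = 273 × e^3.756.
e^3.756 ≈ 42.777, so N ≈ 273 × 42.777 = 11678.1.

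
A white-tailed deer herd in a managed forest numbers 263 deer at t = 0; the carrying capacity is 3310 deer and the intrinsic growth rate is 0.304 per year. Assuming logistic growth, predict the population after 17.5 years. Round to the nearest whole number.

3132 deer

A = (K − N₀)/N₀ = (3310 − 263)/263 = 11.586.
N(t) = K/(1 + A·e^(−rt)) = 3310/(1 + 11.586×e^(−0.304×17.5)).
e^(−5.32) = 0.0048928; denominator = 1 + 11.586×0.0048928 = 1.0567.
N = 3310/1.0567 = 3132.44.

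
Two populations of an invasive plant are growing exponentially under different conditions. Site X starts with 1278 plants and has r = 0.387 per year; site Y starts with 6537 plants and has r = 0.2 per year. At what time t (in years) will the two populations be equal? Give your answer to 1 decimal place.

8.7 years

Set 1278·e^(0.387t) = 6537·e^(0.2t).
e^((0.387 − 0.2)t) = 6537/1278 → e^(0.187·t) = 5.115.
0.187·t = ln(5.115) = 1.6322, so t = 1.6322/0.187 = 8.7282.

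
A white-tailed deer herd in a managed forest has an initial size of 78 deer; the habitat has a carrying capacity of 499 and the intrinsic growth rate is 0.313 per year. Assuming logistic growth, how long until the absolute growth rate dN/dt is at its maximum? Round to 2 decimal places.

Logistic growth is fastest at N = K/2 = 249.5.
A = (K − N₀)/N₀ = 5.3974. Set K/(1 + A·e^(−rt)) = K/2 → A·e^(−rt) = 1.
e^(−0.313t) = 1/5.3974 = 0.185273, so t = ln(5.3974)/0.313 = 1.6859/0.313 = 5.3863.

5.39 years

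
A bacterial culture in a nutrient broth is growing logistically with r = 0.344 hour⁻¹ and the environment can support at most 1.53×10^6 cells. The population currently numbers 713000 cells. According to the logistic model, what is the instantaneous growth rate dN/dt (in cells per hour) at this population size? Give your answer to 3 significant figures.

dN/dt = rN(1 − N/K) = 0.344 × 713000 × (1 − 713000/1.53×10^6).
1 − 713000/1.53×10^6 = 0.53399; dN/dt = 0.344 × 713000 × 0.53399 = 1.30972×10^5.

131000 cells per hour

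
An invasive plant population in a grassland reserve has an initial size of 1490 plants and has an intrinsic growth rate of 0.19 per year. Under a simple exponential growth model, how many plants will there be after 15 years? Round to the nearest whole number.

N(t) = N₀·e^(rt) = 1490 × e^(0.19×15) = 1490 × e^2.85.
e^2.85 ≈ 17.288, so N ≈ 1490 × 17.288 = 25758.8.

25759 plants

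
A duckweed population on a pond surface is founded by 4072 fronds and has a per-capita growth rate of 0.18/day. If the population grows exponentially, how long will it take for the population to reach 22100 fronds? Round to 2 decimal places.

Set N₀·e^(rt) = 22100: e^(0.18·t) = 22100/4072 = 5.4273.
0.18·t = ln(5.4273) = 1.6914, so t = 1.6914/0.18 = 9.3969.

9.40 days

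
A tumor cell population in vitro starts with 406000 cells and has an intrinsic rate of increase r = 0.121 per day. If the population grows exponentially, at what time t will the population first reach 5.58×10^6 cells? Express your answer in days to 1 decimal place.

21.7 days

Set N₀·e^(rt) = 5.58×10^6: e^(0.121·t) = 5.58×10^6/406000 = 13.744.
0.121·t = ln(13.744) = 2.6206, so t = 2.6206/0.121 = 21.658.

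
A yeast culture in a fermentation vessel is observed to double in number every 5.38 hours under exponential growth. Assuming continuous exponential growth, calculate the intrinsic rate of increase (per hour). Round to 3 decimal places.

r = ln(2)/t_d = 0.6931/5.38 = 0.12884.

0.129 per hour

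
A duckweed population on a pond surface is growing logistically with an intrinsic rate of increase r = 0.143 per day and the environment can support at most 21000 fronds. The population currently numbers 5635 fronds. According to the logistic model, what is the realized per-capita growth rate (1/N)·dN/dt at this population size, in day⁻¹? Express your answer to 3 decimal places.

0.105 per day

(1/N)·dN/dt = r(1 − N/K) = 0.143 × (1 − 5635/21000).
= 0.143 × 0.73167 = 0.10463.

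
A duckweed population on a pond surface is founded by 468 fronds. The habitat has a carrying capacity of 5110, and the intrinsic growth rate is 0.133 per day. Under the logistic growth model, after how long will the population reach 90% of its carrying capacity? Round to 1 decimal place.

33.8 days

A = (K − N₀)/N₀ = (5110 − 468)/468 = 9.9188.
Solve 5110/(1 + 9.9188·e^(−0.133t)) = 4599: 1 + 9.9188·e^(−0.133t) = 1.1111, so e^(−0.133t) = 0.0112021.
−0.133·t = ln(0.0112021) = -4.4917, so t = 4.4917/0.133 = 33.772.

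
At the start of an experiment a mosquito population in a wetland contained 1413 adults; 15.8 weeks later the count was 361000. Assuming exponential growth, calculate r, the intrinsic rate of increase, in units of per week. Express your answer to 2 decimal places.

0.35 per week

From N(t) = N₀·e^(rt): e^(r·15.8) = 361000/1413 = 255.48.
r·15.8 = ln(255.48) = 5.5432, so r = 5.5432/15.8 = 0.35083.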